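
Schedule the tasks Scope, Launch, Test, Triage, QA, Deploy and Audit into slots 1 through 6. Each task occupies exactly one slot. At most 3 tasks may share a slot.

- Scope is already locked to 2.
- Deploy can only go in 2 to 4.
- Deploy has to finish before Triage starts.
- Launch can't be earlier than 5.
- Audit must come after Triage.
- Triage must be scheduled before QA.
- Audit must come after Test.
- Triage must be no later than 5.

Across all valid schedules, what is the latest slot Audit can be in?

Precedence pushes Audit to at least 4.
Audit at 6 is achievable: Triage -> 3; Test -> 1; Launch -> 5; Scope -> 2; QA -> 4; Deploy -> 2; Audit -> 6.

6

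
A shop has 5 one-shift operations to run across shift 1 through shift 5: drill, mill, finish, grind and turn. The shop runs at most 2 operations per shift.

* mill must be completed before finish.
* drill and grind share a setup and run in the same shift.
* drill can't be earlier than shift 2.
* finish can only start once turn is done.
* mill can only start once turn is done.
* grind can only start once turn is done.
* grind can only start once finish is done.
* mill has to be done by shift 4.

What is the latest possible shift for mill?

shift 3

Precedence pushes mill to at least shift 2; mill's own window allows nothing later than shift 4; downstream work caps mill at shift 3.
mill at shift 3 is achievable: mill=shift 3; finish=shift 4; drill=shift 5; grind=shift 5; turn=shift 1.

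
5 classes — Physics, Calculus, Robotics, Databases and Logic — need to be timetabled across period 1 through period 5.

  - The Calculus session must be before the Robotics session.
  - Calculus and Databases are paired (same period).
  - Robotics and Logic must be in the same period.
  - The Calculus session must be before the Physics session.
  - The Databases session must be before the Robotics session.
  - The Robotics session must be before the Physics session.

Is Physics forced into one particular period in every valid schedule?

Physics can be period 3 (e.g. Databases=period 1; Robotics=period 2; Calculus=period 1; Logic=period 2; Physics=period 3) or period 4 (e.g. Logic=period 2; Calculus=period 1; Physics=period 4; Databases=period 1; Robotics=period 2).

No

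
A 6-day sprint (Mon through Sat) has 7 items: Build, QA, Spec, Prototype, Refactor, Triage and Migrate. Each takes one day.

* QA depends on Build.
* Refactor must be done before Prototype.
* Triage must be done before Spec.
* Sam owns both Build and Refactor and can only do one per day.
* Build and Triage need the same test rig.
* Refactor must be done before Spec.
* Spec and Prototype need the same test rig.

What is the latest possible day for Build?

Fri

Downstream work caps Build at Fri.
Build at Fri is achievable: Prototype -> Wed; Refactor -> Mon; Build -> Fri; QA -> Sat; Migrate -> Mon; Spec -> Tue; Triage -> Mon.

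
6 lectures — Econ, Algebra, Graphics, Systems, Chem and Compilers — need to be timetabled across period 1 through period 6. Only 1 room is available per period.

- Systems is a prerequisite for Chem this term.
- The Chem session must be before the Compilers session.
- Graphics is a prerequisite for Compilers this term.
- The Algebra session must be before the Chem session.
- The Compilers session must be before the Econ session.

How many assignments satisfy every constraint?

Splitting on Algebra: it can be period 1 (3), period 2 (3), period 3 (2). Listing each branch's schedules as (Econ, Graphics, Systems, Chem, Compilers) by period number:
Algebra=period 1: (6,2,3,4,5) (6,3,2,4,5) (6,4,2,3,5) — 3.
Algebra=period 2: (6,1,3,4,5) (6,3,1,4,5) (6,4,1,3,5) — 3.
Algebra=period 3: (6,1,2,4,5) (6,2,1,4,5) — 2.
Summing: 3 + 3 + 2 = 8.

8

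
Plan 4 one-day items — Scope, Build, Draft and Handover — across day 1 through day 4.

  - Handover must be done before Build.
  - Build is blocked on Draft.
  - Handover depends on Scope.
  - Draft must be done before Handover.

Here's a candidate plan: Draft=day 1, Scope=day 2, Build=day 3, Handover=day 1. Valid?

Invalid. Handover depends on Scope.

Handover must be done before Build — holds.
Draft must be done before Handover — violated.
Build is blocked on Draft — holds.
Handover depends on Scope — violated.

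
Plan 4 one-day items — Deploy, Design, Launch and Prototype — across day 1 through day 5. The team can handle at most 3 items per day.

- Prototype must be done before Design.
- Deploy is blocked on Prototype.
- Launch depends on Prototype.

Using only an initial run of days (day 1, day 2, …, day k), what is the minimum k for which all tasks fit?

2

The precedence chain requires at least 2 distinct days.
With at most 3 per day and 4 tasks, at least 2 days are needed.
2 works (last occupied day: day 2): for example Design -> day 2; Deploy -> day 2; Prototype -> day 1; Launch -> day 2.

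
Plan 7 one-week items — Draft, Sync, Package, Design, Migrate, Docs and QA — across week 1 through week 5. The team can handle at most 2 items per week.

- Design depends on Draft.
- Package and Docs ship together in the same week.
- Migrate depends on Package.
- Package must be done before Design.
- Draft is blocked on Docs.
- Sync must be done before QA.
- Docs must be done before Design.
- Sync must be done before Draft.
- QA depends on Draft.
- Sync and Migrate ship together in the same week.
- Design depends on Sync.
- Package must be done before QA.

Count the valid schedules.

7

Splitting on Draft: it can be week 3 (4), week 4 (3). Listing each branch's schedules as (Sync, Package, Design, Migrate, Docs, QA) by week number:
Draft=week 3: (2,1,4,2,1,4) (2,1,4,2,1,5) (2,1,5,2,1,4) (2,1,5,2,1,5) — 4.
Draft=week 4: (2,1,5,2,1,5) (3,1,5,3,1,5) (3,2,5,3,2,5) — 3.
Summing: 4 + 3 = 7.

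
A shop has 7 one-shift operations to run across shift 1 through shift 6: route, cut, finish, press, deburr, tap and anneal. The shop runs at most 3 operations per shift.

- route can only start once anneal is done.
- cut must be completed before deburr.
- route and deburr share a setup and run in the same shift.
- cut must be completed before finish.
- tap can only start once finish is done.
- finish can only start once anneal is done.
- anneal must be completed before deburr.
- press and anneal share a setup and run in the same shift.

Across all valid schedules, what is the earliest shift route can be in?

Precedence pushes route to at least shift 2.
route at shift 2 is achievable: finish in shift 2; deburr in shift 2; tap in shift 3; cut in shift 1; press in shift 1; route in shift 2; anneal in shift 1.

shift 2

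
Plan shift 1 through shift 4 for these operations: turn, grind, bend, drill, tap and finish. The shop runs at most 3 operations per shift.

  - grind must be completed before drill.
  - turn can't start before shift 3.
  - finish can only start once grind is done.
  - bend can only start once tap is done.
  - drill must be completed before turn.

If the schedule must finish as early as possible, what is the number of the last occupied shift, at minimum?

The precedence chain requires at least 3 distinct shifts.
With at most 3 per shift and 6 operations, at least 2 shifts are needed.
3 works (last occupied shift: shift 3): for example turn in shift 3, grind in shift 1, bend in shift 2, tap in shift 1, finish in shift 2, drill in shift 2.

3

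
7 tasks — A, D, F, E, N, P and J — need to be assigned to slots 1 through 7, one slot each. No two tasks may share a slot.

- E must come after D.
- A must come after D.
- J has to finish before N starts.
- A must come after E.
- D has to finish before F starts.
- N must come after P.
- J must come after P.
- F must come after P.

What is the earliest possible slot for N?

3

Precedence pushes N to at least 3.
N at 3 is achievable: J -> 2, E -> 5, D -> 4, F -> 7, N -> 3, A -> 6, P -> 1.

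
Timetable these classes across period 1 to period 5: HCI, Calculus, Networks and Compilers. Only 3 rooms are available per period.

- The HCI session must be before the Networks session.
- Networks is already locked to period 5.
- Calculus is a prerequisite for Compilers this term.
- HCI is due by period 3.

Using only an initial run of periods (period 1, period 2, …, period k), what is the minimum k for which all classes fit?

5 periods

The precedence chain requires at least 2 distinct periods.
With at most 3 per period and 4 classes, at least 2 periods are needed.
Networks can't be placed before period 5, so the schedule must run through at least period 5.
5 works (last occupied period: period 5): for example Calculus=period 1, Compilers=period 2, Networks=period 5, HCI=period 1.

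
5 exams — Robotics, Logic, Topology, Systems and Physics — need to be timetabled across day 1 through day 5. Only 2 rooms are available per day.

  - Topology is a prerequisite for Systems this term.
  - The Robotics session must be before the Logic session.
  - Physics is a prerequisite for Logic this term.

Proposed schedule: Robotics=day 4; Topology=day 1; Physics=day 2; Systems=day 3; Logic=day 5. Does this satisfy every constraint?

Valid

Only 2 rooms are available per day — holds.
Physics is a prerequisite for Logic this term — holds.
The Robotics session must be before the Logic session — holds.
Topology is a prerequisite for Systems this term — holds.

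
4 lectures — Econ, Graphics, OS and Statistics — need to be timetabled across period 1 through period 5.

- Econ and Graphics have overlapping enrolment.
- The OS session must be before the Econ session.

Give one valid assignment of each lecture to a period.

Statistics -> period 1, Econ -> period 2, Graphics -> period 1, OS -> period 1

Checking: OS(period 1) before Econ(period 2); Econ(period 2) != Graphics(period 1).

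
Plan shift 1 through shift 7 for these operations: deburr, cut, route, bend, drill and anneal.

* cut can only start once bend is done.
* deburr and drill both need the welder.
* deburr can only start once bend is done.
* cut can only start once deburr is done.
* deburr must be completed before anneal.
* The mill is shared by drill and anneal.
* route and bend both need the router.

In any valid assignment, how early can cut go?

Precedence pushes cut to at least shift 3.
cut at shift 3 is achievable: bend -> shift 1, route -> shift 2, drill -> shift 1, cut -> shift 3, anneal -> shift 3, deburr -> shift 2.

shift 3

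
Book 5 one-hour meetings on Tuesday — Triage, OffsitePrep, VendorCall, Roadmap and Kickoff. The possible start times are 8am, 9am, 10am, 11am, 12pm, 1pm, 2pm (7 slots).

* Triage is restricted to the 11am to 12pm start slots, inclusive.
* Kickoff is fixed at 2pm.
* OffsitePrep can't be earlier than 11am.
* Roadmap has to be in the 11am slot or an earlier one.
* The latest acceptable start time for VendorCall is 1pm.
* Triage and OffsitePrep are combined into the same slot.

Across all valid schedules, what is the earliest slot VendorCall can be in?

8am

VendorCall's own window allows nothing later than 1pm.
VendorCall at 8am is achievable: Triage -> 11am, VendorCall -> 8am, OffsitePrep -> 11am, Roadmap -> 8am, Kickoff -> 2pm.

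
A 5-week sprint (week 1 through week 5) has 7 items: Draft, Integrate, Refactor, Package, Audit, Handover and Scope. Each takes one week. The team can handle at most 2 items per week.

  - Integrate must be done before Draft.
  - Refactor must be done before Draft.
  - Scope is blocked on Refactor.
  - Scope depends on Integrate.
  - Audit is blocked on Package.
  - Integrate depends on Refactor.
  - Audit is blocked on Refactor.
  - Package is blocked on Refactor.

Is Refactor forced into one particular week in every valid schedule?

No

Refactor can be week 1 (e.g. Integrate -> week 2; Scope -> week 4; Package -> week 2; Handover -> week 1; Refactor -> week 1; Draft -> week 3; Audit -> week 3) or week 2 (e.g. Integrate -> week 3, Draft -> week 4, Refactor -> week 2, Audit -> week 4, Handover -> week 1, Scope -> week 5, Package -> week 3).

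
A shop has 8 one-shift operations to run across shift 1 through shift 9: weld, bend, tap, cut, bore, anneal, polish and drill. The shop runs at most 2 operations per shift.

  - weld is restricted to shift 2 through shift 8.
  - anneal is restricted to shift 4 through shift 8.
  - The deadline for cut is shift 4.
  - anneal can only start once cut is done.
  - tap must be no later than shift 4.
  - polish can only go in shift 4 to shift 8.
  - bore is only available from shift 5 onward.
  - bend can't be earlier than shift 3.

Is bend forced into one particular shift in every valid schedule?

No

bend can be shift 3 (e.g. cut=shift 1, drill=shift 2, weld=shift 2, bend=shift 3, anneal=shift 4, polish=shift 4, tap=shift 1, bore=shift 5) or shift 4 (e.g. bore in shift 5; tap in shift 1; drill in shift 2; polish in shift 5; anneal in shift 4; cut in shift 1; bend in shift 4; weld in shift 2).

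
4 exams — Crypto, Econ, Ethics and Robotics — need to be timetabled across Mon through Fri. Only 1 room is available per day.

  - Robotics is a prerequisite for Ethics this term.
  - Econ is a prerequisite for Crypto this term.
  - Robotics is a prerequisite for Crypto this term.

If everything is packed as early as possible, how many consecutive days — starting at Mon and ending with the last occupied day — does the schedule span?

4

The precedence chain requires at least 2 distinct days.
With at most 1 per day and 4 exams, at least 4 days are needed.
4 works (last occupied day: Thu): for example Crypto in Wed; Robotics in Mon; Ethics in Thu; Econ in Tue.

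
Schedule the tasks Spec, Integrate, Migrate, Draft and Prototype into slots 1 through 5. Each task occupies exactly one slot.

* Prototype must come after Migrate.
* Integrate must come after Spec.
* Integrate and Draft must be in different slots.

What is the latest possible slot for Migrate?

4

Downstream work caps Migrate at 4.
Migrate at 4 is achievable: Migrate=4, Integrate=2, Draft=1, Spec=1, Prototype=5.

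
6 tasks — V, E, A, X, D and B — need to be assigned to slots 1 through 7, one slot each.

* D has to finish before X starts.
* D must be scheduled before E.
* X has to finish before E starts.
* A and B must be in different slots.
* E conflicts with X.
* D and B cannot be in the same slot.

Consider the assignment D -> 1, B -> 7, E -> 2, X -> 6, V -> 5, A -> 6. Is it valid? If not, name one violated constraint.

No — it violates: X has to finish before E starts

E conflicts with X — holds.
A and B must be in different slots — holds.
X has to finish before E starts — violated.
D and B cannot be in the same slot — holds.
D must be scheduled before E — holds.
D has to finish before X starts — holds.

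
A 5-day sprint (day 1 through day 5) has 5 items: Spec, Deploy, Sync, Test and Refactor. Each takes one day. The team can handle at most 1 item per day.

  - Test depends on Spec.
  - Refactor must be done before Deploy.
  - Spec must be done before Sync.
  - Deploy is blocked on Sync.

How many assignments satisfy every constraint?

Splitting on Spec: it can be day 1 (8), day 2 (3). Listing each branch's schedules as (Deploy, Sync, Test, Refactor) by day number:
Spec=day 1: (4,2,5,3) (4,3,5,2) (5,2,3,4) (5,2,4,3) (5,3,2,4) (5,3,4,2) (5,4,2,3) (5,4,3,2) — 8.
Spec=day 2: (4,3,5,1) (5,3,4,1) (5,4,3,1) — 3.
Summing: 8 + 3 = 11.

11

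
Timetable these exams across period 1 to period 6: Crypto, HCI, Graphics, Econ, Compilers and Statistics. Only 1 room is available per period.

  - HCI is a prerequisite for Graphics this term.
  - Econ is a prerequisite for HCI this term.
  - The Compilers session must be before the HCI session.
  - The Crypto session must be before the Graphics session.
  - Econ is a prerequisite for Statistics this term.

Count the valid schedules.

33

Splitting on Crypto: it can be period 1 (7), period 2 (7), period 3 (7), period 4 (7), period 5 (5). Listing each branch's schedules as (HCI, Graphics, Econ, Compilers, Statistics) by period number:
Crypto=period 1: (4,5,2,3,6) (4,5,3,2,6) (4,6,2,3,5) (4,6,3,2,5) (5,6,2,3,4) (5,6,2,4,3) (5,6,3,2,4) — 7.
Crypto=period 2: (4,5,1,3,6) (4,5,3,1,6) (4,6,1,3,5) (4,6,3,1,5) (5,6,1,3,4) (5,6,1,4,3) (5,6,3,1,4) — 7.
Crypto=period 3: (4,5,1,2,6) (4,5,2,1,6) (4,6,1,2,5) (4,6,2,1,5) (5,6,1,2,4) (5,6,1,4,2) (5,6,2,1,4) — 7.
Crypto=period 4: (3,5,1,2,6) (3,5,2,1,6) (3,6,1,2,5) (3,6,2,1,5) (5,6,1,2,3) (5,6,1,3,2) (5,6,2,1,3) — 7.
Crypto=period 5: (3,6,1,2,4) (3,6,2,1,4) (4,6,1,2,3) (4,6,1,3,2) (4,6,2,1,3) — 5.
Summing: 7 + 7 + 7 + 7 + 5 = 33.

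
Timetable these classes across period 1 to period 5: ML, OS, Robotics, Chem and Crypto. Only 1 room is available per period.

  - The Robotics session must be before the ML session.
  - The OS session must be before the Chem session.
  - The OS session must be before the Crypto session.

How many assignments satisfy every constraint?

20

Splitting on ML: it can be period 2 (2), period 3 (4), period 4 (6), period 5 (8). Listing each branch's schedules as (OS, Robotics, Chem, Crypto) by period number:
ML=period 2: (3,1,4,5) (3,1,5,4) — 2.
ML=period 3: (1,2,4,5) (1,2,5,4) (2,1,4,5) (2,1,5,4) — 4.
ML=period 4: (1,2,3,5) (1,2,5,3) (1,3,2,5) (1,3,5,2) (2,1,3,5) (2,1,5,3) — 6.
ML=period 5: (1,2,3,4) (1,2,4,3) (1,3,2,4) (1,3,4,2) (1,4,2,3) (1,4,3,2) (2,1,3,4) (2,1,4,3) — 8.
Summing: 2 + 4 + 6 + 8 = 20.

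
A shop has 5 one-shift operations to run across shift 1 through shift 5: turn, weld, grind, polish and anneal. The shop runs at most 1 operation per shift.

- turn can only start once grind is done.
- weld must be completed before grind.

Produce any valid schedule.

grind=shift 2, anneal=shift 5, polish=shift 4, turn=shift 3, weld=shift 1

Checking: grind(shift 2) before turn(shift 3); weld(shift 1) before grind(shift 2); max 1 per shift (cap 1).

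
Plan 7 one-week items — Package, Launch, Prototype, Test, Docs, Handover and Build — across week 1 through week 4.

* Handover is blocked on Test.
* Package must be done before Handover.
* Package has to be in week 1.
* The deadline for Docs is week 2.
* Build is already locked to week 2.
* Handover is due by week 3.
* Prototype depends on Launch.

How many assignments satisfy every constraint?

36

Splitting on Launch: it can be week 1 (18), week 2 (12), week 3 (6). Listing each branch's schedules as (Package, Prototype, Test, Docs, Handover, Build) by week number:
Launch=week 1: (1,2,1,1,2,2) (1,2,1,1,3,2) (1,2,1,2,2,2) (1,2,1,2,3,2) (1,2,2,1,3,2) (1,2,2,2,3,2) (1,3,1,1,2,2) (1,3,1,1,3,2) (1,3,1,2,2,2) (1,3,1,2,3,2) (1,3,2,1,3,2) (1,3,2,2,3,2) (1,4,1,1,2,2) (1,4,1,1,3,2) (1,4,1,2,2,2) (1,4,1,2,3,2) (1,4,2,1,3,2) (1,4,2,2,3,2) — 18.
Launch=week 2: (1,3,1,1,2,2) (1,3,1,1,3,2) (1,3,1,2,2,2) (1,3,1,2,3,2) (1,3,2,1,3,2) (1,3,2,2,3,2) (1,4,1,1,2,2) (1,4,1,1,3,2) (1,4,1,2,2,2) (1,4,1,2,3,2) (1,4,2,1,3,2) (1,4,2,2,3,2) — 12.
Launch=week 3: (1,4,1,1,2,2) (1,4,1,1,3,2) (1,4,1,2,2,2) (1,4,1,2,3,2) (1,4,2,1,3,2) (1,4,2,2,3,2) — 6.
Summing: 18 + 12 + 6 = 36.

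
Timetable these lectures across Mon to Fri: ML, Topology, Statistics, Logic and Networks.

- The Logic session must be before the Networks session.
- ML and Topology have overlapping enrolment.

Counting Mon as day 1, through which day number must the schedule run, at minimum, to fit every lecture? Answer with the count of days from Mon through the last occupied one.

The precedence chain requires at least 2 distinct days.
2 works (last occupied day: Tue): for example ML in Mon, Topology in Tue, Networks in Tue, Logic in Mon, Statistics in Mon.

2 days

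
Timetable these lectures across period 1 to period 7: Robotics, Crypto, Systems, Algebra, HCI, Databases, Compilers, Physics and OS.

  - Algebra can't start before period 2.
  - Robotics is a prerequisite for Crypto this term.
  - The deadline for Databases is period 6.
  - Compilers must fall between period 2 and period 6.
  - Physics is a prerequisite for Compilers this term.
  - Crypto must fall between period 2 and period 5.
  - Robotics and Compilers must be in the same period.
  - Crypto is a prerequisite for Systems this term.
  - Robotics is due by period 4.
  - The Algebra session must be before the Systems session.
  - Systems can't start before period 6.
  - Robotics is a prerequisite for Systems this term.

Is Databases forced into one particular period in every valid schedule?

No

Databases can be period 1 (e.g. Systems in period 6, Algebra in period 2, Robotics in period 2, Physics in period 1, Compilers in period 2, OS in period 1, Crypto in period 3, HCI in period 1, Databases in period 1) or period 2 (e.g. OS in period 1, Physics in period 1, Crypto in period 3, Compilers in period 2, HCI in period 1, Systems in period 6, Robotics in period 2, Databases in period 2, Algebra in period 2).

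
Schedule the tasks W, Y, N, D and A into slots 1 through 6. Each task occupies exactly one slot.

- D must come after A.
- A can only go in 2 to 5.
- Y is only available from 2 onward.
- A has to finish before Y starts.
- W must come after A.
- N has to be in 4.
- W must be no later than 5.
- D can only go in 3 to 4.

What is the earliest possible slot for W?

3

Precedence pushes W to at least 3; W's own window allows nothing later than 5.
W at 3 is achievable: A=2; Y=3; N=4; W=3; D=3.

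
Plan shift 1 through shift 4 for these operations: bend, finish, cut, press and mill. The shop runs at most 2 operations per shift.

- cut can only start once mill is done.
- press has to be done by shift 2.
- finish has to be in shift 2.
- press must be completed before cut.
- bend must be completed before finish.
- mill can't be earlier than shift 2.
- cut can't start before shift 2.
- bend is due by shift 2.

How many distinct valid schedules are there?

Enumerating: mill -> shift 2, press -> shift 1, finish -> shift 2, cut -> shift 3, bend -> shift 1 | cut=shift 4; finish=shift 2; press=shift 1; mill=shift 2; bend=shift 1 | mill=shift 3, bend=shift 1, press=shift 1, finish=shift 2, cut=shift 4 | press in shift 2; bend in shift 1; finish in shift 2; cut in shift 4; mill in shift 3.

4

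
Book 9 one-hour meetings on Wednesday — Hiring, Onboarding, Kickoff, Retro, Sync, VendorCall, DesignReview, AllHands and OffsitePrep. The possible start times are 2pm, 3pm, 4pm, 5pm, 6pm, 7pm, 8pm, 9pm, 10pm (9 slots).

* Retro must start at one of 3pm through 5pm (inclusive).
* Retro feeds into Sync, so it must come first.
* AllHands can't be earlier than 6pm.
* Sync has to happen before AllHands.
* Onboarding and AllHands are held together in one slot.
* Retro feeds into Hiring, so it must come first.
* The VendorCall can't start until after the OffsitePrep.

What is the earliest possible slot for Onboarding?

Onboarding must be in the same slot as AllHands, which can't be before 6pm, so Onboarding is at least 6pm.
Onboarding at 6pm is achievable: OffsitePrep -> 2pm, VendorCall -> 3pm, Sync -> 4pm, Kickoff -> 2pm, AllHands -> 6pm, Hiring -> 4pm, Onboarding -> 6pm, DesignReview -> 2pm, Retro -> 3pm.

6pm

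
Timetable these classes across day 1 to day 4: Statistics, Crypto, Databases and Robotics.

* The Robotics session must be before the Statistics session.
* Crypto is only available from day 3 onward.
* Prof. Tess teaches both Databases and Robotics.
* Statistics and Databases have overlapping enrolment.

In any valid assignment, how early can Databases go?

day 1

Databases at day 1 is achievable: Robotics -> day 2, Databases -> day 1, Crypto -> day 3, Statistics -> day 3.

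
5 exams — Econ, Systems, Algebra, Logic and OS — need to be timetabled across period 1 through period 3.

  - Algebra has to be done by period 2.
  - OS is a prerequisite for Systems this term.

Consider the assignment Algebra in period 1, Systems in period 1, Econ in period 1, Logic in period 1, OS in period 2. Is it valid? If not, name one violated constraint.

No. OS is a prerequisite for Systems this term is not satisfied.

Algebra has to be done by period 2 — holds.
OS is a prerequisite for Systems this term — violated.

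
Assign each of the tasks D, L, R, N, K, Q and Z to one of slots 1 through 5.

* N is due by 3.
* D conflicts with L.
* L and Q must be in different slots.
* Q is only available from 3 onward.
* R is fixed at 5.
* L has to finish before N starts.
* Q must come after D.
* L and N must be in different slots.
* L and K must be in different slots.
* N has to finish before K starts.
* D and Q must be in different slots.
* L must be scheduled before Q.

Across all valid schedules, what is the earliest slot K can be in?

3

Precedence pushes K to at least 3.
K at 3 is achievable: L in 1, Z in 1, N in 2, D in 2, Q in 3, R in 5, K in 3.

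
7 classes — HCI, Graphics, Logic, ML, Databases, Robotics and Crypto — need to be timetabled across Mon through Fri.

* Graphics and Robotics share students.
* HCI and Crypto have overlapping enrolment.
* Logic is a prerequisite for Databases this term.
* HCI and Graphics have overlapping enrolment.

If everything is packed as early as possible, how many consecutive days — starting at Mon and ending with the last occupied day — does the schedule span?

2 days

The precedence chain requires at least 2 distinct days.
2 works (last occupied day: Tue): for example HCI in Mon; Crypto in Tue; Graphics in Tue; Robotics in Mon; ML in Mon; Databases in Tue; Logic in Mon.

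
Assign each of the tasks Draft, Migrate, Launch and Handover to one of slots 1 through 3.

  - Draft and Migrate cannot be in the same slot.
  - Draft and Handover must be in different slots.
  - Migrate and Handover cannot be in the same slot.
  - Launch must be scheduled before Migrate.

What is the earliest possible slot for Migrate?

Precedence pushes Migrate to at least 2.
Migrate at 2 is achievable: Launch in 1; Migrate in 2; Handover in 3; Draft in 1.

2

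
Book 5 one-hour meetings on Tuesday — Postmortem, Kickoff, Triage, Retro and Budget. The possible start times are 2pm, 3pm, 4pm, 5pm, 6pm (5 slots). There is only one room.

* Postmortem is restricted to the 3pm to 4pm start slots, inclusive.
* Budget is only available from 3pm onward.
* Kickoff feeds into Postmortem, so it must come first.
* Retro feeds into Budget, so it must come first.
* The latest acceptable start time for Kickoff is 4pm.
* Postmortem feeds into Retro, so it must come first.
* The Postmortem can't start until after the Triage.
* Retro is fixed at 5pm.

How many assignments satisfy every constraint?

Enumerating: Triage -> 3pm; Retro -> 5pm; Kickoff -> 2pm; Budget -> 6pm; Postmortem -> 4pm | Kickoff in 3pm; Budget in 6pm; Postmortem in 4pm; Retro in 5pm; Triage in 2pm.

2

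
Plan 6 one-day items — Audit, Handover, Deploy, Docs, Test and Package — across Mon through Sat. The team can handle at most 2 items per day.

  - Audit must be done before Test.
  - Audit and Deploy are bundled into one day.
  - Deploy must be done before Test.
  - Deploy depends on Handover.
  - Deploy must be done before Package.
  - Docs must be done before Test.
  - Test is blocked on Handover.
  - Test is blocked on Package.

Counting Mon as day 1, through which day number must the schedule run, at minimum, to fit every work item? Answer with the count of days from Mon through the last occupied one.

4

The precedence chain requires at least 4 distinct days.
With at most 2 per day and 6 work items, at least 3 days are needed.
4 works (last occupied day: Thu): for example Docs -> Mon, Audit -> Tue, Package -> Wed, Handover -> Mon, Deploy -> Tue, Test -> Thu.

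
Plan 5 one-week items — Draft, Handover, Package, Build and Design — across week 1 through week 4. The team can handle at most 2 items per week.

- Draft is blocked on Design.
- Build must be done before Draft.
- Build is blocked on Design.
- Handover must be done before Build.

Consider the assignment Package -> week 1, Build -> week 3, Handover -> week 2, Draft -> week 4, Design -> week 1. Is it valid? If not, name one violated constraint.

Draft is blocked on Design — holds.
The team can handle at most 2 items per week — holds.
Handover must be done before Build — holds.
Build is blocked on Design — holds.
Build must be done before Draft — holds.

Yes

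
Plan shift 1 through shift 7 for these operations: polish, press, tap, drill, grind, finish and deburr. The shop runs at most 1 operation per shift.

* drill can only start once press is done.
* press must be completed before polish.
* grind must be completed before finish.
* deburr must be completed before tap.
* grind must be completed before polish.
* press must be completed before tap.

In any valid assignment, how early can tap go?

Precedence pushes tap to at least shift 2.
tap at shift 3 is achievable: grind -> shift 4; tap -> shift 3; finish -> shift 7; drill -> shift 6; press -> shift 1; deburr -> shift 2; polish -> shift 5.
Nothing earlier works — the capacity limit rule out every shift before shift 3.

shift 3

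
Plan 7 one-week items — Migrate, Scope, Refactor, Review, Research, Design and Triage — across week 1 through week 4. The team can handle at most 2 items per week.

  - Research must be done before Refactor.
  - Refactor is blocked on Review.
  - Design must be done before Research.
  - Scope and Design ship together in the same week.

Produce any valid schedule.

Research in week 2, Review in week 2, Refactor in week 3, Migrate in week 3, Scope in week 1, Triage in week 4, Design in week 1

Checking: Design(week 1) before Research(week 2); Research(week 2) before Refactor(week 3); Review(week 2) before Refactor(week 3); Scope = Design = week 1; max 2 per week (cap 2).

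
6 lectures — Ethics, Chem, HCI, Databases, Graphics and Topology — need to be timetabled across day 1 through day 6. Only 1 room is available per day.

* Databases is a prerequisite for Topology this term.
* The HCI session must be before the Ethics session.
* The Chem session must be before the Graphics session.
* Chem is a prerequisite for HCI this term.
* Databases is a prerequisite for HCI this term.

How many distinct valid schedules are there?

30

Splitting on Ethics: it can be day 4 (4), day 5 (10), day 6 (16). Listing each branch's schedules as (Chem, HCI, Databases, Graphics, Topology) by day number:
Ethics=day 4: (1,3,2,5,6) (1,3,2,6,5) (2,3,1,5,6) (2,3,1,6,5) — 4.
Ethics=day 5: (1,3,2,4,6) (1,3,2,6,4) (1,4,2,3,6) (1,4,2,6,3) (1,4,3,2,6) (2,3,1,4,6) (2,3,1,6,4) (2,4,1,3,6) (2,4,1,6,3) (3,4,1,6,2) — 10.
Ethics=day 6: (1,3,2,4,5) (1,3,2,5,4) (1,4,2,3,5) (1,4,2,5,3) (1,4,3,2,5) (1,5,2,3,4) (1,5,2,4,3) (1,5,3,2,4) (2,3,1,4,5) (2,3,1,5,4) (2,4,1,3,5) (2,4,1,5,3) (2,5,1,3,4) (2,5,1,4,3) (3,4,1,5,2) (3,5,1,4,2) — 16.
Summing: 4 + 10 + 16 = 30.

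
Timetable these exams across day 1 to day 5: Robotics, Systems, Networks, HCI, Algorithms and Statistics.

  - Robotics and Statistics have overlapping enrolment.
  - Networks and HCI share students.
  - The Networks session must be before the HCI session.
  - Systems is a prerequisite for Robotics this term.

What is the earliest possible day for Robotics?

Precedence pushes Robotics to at least day 2.
Robotics at day 2 is achievable: Networks in day 1, Robotics in day 2, Statistics in day 1, Systems in day 1, Algorithms in day 1, HCI in day 2.

day 2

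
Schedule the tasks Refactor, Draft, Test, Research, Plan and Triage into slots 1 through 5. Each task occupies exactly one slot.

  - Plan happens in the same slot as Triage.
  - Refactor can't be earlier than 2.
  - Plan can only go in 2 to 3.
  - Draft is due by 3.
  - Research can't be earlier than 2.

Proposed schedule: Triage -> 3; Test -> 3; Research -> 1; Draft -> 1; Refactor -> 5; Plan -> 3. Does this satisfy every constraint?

Plan can only go in 2 to 3 — holds.
Refactor can't be earlier than 2 — holds.
Draft is due by 3 — holds.
Research can't be earlier than 2 — violated.
Plan happens in the same slot as Triage — holds.

Invalid. Research can't be earlier than 2.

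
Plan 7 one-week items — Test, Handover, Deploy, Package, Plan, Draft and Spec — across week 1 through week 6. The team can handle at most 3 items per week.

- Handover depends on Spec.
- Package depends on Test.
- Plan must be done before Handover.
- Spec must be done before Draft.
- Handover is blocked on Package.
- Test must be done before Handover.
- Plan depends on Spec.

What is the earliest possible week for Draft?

week 2

Precedence pushes Draft to at least week 2.
Draft at week 2 is achievable: Deploy -> week 1; Test -> week 1; Spec -> week 1; Handover -> week 3; Draft -> week 2; Package -> week 2; Plan -> week 2.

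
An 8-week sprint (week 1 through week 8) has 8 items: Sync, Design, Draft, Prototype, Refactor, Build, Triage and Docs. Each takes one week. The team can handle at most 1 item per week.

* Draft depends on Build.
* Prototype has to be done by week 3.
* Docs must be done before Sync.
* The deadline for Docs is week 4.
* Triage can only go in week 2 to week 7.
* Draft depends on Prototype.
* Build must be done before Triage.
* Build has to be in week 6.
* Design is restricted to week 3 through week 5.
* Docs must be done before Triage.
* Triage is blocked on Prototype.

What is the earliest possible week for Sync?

week 2

Precedence pushes Sync to at least week 2.
Sync at week 2 is achievable: Draft -> week 8; Sync -> week 2; Build -> week 6; Triage -> week 7; Design -> week 4; Refactor -> week 5; Docs -> week 1; Prototype -> week 3.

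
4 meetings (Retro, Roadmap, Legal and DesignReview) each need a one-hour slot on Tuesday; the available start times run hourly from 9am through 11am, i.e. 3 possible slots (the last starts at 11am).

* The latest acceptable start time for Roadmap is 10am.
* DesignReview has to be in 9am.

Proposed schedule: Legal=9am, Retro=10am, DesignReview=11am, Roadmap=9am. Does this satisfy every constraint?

No. DesignReview has to be in 9am is not satisfied.

The latest acceptable start time for Roadmap is 10am — holds.
DesignReview has to be in 9am — violated.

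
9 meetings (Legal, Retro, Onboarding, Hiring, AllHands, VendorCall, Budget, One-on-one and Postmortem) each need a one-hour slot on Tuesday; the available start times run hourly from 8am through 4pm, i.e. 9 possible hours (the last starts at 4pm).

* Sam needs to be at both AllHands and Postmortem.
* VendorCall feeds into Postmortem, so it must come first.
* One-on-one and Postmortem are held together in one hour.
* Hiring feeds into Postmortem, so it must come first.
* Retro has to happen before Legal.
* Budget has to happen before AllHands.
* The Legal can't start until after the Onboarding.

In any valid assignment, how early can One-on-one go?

9am

One-on-one must be in the same hour as Postmortem, which can't be before 9am, so One-on-one is at least 9am.
One-on-one at 9am is achievable: AllHands -> 10am; Hiring -> 8am; Postmortem -> 9am; VendorCall -> 8am; Budget -> 8am; Legal -> 9am; One-on-one -> 9am; Onboarding -> 8am; Retro -> 8am.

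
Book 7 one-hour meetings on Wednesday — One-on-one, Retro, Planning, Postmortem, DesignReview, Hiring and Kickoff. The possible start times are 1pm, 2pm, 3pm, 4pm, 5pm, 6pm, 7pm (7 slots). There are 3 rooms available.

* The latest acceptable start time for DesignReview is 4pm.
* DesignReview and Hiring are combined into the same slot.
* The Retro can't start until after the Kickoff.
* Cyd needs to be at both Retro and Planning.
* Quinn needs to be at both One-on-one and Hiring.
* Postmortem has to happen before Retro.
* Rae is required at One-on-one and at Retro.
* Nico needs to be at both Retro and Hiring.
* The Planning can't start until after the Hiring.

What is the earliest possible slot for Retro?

Precedence pushes Retro to at least 2pm.
Retro at 2pm is achievable: One-on-one=1pm, Planning=4pm, Postmortem=1pm, Retro=2pm, Hiring=3pm, Kickoff=1pm, DesignReview=3pm.

2pm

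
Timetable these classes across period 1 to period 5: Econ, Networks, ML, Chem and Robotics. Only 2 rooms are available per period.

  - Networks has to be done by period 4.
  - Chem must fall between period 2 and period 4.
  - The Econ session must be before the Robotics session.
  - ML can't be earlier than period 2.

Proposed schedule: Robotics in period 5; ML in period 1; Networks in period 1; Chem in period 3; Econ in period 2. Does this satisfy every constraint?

Networks has to be done by period 4 — holds.
ML can't be earlier than period 2 — violated.
Chem must fall between period 2 and period 4 — holds.
Only 2 rooms are available per period — holds.
The Econ session must be before the Robotics session — holds.

No — it violates: ML can't be earlier than period 2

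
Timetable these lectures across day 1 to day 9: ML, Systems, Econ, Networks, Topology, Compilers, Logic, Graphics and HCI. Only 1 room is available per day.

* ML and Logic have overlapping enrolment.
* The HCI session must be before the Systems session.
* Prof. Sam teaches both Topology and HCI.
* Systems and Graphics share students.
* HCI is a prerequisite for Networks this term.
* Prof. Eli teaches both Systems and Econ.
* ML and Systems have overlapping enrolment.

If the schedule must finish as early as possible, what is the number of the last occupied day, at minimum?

The precedence chain requires at least 2 distinct days.
With at most 1 per day and 9 lectures, at least 9 days are needed.
9 works (last occupied day: day 9): for example Networks in day 3; Compilers in day 7; Econ in day 5; Graphics in day 9; HCI in day 1; Topology in day 6; Logic in day 8; ML in day 4; Systems in day 2.

9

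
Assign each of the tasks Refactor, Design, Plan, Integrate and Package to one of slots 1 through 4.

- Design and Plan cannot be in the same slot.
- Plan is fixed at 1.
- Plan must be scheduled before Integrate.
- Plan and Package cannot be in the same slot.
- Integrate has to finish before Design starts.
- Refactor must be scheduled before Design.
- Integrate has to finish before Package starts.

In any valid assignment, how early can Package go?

3

Precedence pushes Package to at least 3.
Package at 3 is achievable: Refactor in 1, Integrate in 2, Package in 3, Plan in 1, Design in 3.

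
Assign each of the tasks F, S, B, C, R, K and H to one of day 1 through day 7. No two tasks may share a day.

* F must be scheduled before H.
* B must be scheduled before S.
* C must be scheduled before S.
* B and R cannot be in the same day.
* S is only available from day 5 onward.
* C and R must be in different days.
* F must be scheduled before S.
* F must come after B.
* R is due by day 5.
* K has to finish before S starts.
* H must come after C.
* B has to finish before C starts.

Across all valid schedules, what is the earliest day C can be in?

day 2

Precedence pushes C to at least day 2; downstream work caps C at day 6.
C at day 2 is achievable: S in day 6, H in day 7, F in day 4, K in day 5, B in day 1, R in day 3, C in day 2.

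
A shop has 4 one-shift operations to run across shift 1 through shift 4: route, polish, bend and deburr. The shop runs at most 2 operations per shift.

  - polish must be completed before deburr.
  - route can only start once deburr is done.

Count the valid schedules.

16

Splitting on route: it can be shift 3 (4), shift 4 (12). Listing each branch's schedules as (polish, bend, deburr) by shift number:
route=shift 3: (1,1,2) (1,2,2) (1,3,2) (1,4,2) — 4.
route=shift 4: (1,1,2) (1,1,3) (1,2,2) (1,2,3) (1,3,2) (1,3,3) (1,4,2) (1,4,3) (2,1,3) (2,2,3) (2,3,3) (2,4,3) — 12.
Summing: 4 + 12 = 16.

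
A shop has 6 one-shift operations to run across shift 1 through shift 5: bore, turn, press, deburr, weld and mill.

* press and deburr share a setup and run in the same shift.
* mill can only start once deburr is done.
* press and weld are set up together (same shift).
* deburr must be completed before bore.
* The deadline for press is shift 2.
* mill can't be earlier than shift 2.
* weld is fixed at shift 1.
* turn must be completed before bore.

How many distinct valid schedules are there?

Splitting on bore: it can be shift 2 (4), shift 3 (8), shift 4 (12), shift 5 (16). Listing each branch's schedules as (turn, press, deburr, weld, mill) by shift number:
bore=shift 2: (1,1,1,1,2) (1,1,1,1,3) (1,1,1,1,4) (1,1,1,1,5) — 4.
bore=shift 3: (1,1,1,1,2) (1,1,1,1,3) (1,1,1,1,4) (1,1,1,1,5) (2,1,1,1,2) (2,1,1,1,3) (2,1,1,1,4) (2,1,1,1,5) — 8.
bore=shift 4: (1,1,1,1,2) (1,1,1,1,3) (1,1,1,1,4) (1,1,1,1,5) (2,1,1,1,2) (2,1,1,1,3) (2,1,1,1,4) (2,1,1,1,5) (3,1,1,1,2) (3,1,1,1,3) (3,1,1,1,4) (3,1,1,1,5) — 12.
bore=shift 5: (1,1,1,1,2) (1,1,1,1,3) (1,1,1,1,4) (1,1,1,1,5) (2,1,1,1,2) (2,1,1,1,3) (2,1,1,1,4) (2,1,1,1,5) (3,1,1,1,2) (3,1,1,1,3) (3,1,1,1,4) (3,1,1,1,5) (4,1,1,1,2) (4,1,1,1,3) (4,1,1,1,4) (4,1,1,1,5) — 16.
Summing: 4 + 8 + 12 + 16 = 40.

40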